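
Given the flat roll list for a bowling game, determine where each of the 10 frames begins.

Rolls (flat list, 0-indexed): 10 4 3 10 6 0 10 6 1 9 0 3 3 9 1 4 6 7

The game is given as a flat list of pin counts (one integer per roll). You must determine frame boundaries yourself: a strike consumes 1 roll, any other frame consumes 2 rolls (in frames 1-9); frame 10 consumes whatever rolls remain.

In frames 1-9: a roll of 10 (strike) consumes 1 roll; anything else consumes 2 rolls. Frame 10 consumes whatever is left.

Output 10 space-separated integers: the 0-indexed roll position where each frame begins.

Frame 1 starts at roll index 0: roll=10 (strike), consumes 1 roll
Frame 2 starts at roll index 1: rolls=4,3 (sum=7), consumes 2 rolls
Frame 3 starts at roll index 3: roll=10 (strike), consumes 1 roll
Frame 4 starts at roll index 4: rolls=6,0 (sum=6), consumes 2 rolls
Frame 5 starts at roll index 6: roll=10 (strike), consumes 1 roll
Frame 6 starts at roll index 7: rolls=6,1 (sum=7), consumes 2 rolls
Frame 7 starts at roll index 9: rolls=9,0 (sum=9), consumes 2 rolls
Frame 8 starts at roll index 11: rolls=3,3 (sum=6), consumes 2 rolls
Frame 9 starts at roll index 13: rolls=9,1 (sum=10), consumes 2 rolls
Frame 10 starts at roll index 15: 3 remaining rolls

Answer: 0 1 3 4 6 7 9 11 13 15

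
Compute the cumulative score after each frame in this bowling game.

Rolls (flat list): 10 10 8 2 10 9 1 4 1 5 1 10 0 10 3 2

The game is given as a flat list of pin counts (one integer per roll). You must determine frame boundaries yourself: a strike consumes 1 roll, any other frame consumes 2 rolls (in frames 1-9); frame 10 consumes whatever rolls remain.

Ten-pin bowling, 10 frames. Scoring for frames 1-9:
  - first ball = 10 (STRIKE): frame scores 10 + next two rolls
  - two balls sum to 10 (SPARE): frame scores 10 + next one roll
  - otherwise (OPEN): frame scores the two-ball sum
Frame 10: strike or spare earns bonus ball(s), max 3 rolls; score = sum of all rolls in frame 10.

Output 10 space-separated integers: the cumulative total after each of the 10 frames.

Answer: 28 48 68 88 102 107 113 133 146 151

Derivation:
Frame 1: STRIKE. 10 + next two rolls (10+8) = 28. Cumulative: 28
Frame 2: STRIKE. 10 + next two rolls (8+2) = 20. Cumulative: 48
Frame 3: SPARE (8+2=10). 10 + next roll (10) = 20. Cumulative: 68
Frame 4: STRIKE. 10 + next two rolls (9+1) = 20. Cumulative: 88
Frame 5: SPARE (9+1=10). 10 + next roll (4) = 14. Cumulative: 102
Frame 6: OPEN (4+1=5). Cumulative: 107
Frame 7: OPEN (5+1=6). Cumulative: 113
Frame 8: STRIKE. 10 + next two rolls (0+10) = 20. Cumulative: 133
Frame 9: SPARE (0+10=10). 10 + next roll (3) = 13. Cumulative: 146
Frame 10: OPEN. Sum of all frame-10 rolls (3+2) = 5. Cumulative: 151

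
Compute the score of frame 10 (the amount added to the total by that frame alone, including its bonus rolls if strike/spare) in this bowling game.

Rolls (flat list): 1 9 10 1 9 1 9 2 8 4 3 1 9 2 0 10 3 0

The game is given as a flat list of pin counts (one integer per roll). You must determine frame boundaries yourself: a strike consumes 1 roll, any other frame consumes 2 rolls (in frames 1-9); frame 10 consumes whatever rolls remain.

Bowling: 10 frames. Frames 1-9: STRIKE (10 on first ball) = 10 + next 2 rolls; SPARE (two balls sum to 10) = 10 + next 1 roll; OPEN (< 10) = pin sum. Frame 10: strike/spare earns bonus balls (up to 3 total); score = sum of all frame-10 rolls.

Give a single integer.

Frame 1: SPARE (1+9=10). 10 + next roll (10) = 20. Cumulative: 20
Frame 2: STRIKE. 10 + next two rolls (1+9) = 20. Cumulative: 40
Frame 3: SPARE (1+9=10). 10 + next roll (1) = 11. Cumulative: 51
Frame 4: SPARE (1+9=10). 10 + next roll (2) = 12. Cumulative: 63
Frame 5: SPARE (2+8=10). 10 + next roll (4) = 14. Cumulative: 77
Frame 6: OPEN (4+3=7). Cumulative: 84
Frame 7: SPARE (1+9=10). 10 + next roll (2) = 12. Cumulative: 96
Frame 8: OPEN (2+0=2). Cumulative: 98
Frame 9: STRIKE. 10 + next two rolls (3+0) = 13. Cumulative: 111
Frame 10: OPEN. Sum of all frame-10 rolls (3+0) = 3. Cumulative: 114

Answer: 3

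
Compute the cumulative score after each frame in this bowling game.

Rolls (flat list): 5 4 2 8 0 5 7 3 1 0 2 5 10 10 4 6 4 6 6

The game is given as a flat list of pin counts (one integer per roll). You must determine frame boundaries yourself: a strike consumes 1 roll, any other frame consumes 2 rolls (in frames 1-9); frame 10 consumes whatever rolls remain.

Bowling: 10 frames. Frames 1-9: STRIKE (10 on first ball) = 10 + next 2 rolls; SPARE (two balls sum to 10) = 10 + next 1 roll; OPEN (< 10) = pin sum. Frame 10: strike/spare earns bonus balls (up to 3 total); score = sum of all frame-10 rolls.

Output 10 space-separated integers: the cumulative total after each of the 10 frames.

Answer: 9 19 24 35 36 43 67 87 101 117

Derivation:
Frame 1: OPEN (5+4=9). Cumulative: 9
Frame 2: SPARE (2+8=10). 10 + next roll (0) = 10. Cumulative: 19
Frame 3: OPEN (0+5=5). Cumulative: 24
Frame 4: SPARE (7+3=10). 10 + next roll (1) = 11. Cumulative: 35
Frame 5: OPEN (1+0=1). Cumulative: 36
Frame 6: OPEN (2+5=7). Cumulative: 43
Frame 7: STRIKE. 10 + next two rolls (10+4) = 24. Cumulative: 67
Frame 8: STRIKE. 10 + next two rolls (4+6) = 20. Cumulative: 87
Frame 9: SPARE (4+6=10). 10 + next roll (4) = 14. Cumulative: 101
Frame 10: SPARE. Sum of all frame-10 rolls (4+6+6) = 16. Cumulative: 117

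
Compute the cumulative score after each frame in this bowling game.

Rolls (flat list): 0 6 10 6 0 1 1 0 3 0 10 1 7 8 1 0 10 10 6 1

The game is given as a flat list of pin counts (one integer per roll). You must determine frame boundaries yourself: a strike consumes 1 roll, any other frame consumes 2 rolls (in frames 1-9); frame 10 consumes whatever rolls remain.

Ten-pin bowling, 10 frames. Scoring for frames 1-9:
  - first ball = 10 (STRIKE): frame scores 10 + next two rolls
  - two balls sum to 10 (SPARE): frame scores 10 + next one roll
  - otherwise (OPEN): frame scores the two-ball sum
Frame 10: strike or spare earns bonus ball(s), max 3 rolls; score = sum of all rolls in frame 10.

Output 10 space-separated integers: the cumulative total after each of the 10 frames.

Frame 1: OPEN (0+6=6). Cumulative: 6
Frame 2: STRIKE. 10 + next two rolls (6+0) = 16. Cumulative: 22
Frame 3: OPEN (6+0=6). Cumulative: 28
Frame 4: OPEN (1+1=2). Cumulative: 30
Frame 5: OPEN (0+3=3). Cumulative: 33
Frame 6: SPARE (0+10=10). 10 + next roll (1) = 11. Cumulative: 44
Frame 7: OPEN (1+7=8). Cumulative: 52
Frame 8: OPEN (8+1=9). Cumulative: 61
Frame 9: SPARE (0+10=10). 10 + next roll (10) = 20. Cumulative: 81
Frame 10: STRIKE. Sum of all frame-10 rolls (10+6+1) = 17. Cumulative: 98

Answer: 6 22 28 30 33 44 52 61 81 98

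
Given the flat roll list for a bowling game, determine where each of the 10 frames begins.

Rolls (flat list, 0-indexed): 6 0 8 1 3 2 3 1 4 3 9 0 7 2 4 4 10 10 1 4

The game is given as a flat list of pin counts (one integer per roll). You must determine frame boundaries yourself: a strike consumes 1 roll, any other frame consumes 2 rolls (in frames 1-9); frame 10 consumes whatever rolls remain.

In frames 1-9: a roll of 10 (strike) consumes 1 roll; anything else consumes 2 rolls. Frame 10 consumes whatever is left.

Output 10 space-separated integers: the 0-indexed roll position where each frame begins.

Frame 1 starts at roll index 0: rolls=6,0 (sum=6), consumes 2 rolls
Frame 2 starts at roll index 2: rolls=8,1 (sum=9), consumes 2 rolls
Frame 3 starts at roll index 4: rolls=3,2 (sum=5), consumes 2 rolls
Frame 4 starts at roll index 6: rolls=3,1 (sum=4), consumes 2 rolls
Frame 5 starts at roll index 8: rolls=4,3 (sum=7), consumes 2 rolls
Frame 6 starts at roll index 10: rolls=9,0 (sum=9), consumes 2 rolls
Frame 7 starts at roll index 12: rolls=7,2 (sum=9), consumes 2 rolls
Frame 8 starts at roll index 14: rolls=4,4 (sum=8), consumes 2 rolls
Frame 9 starts at roll index 16: roll=10 (strike), consumes 1 roll
Frame 10 starts at roll index 17: 3 remaining rolls

Answer: 0 2 4 6 8 10 12 14 16 17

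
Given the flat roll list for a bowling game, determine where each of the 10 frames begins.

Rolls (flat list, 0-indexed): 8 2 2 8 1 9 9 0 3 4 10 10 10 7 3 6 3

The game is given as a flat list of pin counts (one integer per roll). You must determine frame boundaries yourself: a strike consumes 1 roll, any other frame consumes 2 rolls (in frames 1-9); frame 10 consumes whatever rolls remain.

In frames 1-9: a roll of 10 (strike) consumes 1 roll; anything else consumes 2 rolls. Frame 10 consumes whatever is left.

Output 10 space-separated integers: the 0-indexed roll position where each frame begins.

Frame 1 starts at roll index 0: rolls=8,2 (sum=10), consumes 2 rolls
Frame 2 starts at roll index 2: rolls=2,8 (sum=10), consumes 2 rolls
Frame 3 starts at roll index 4: rolls=1,9 (sum=10), consumes 2 rolls
Frame 4 starts at roll index 6: rolls=9,0 (sum=9), consumes 2 rolls
Frame 5 starts at roll index 8: rolls=3,4 (sum=7), consumes 2 rolls
Frame 6 starts at roll index 10: roll=10 (strike), consumes 1 roll
Frame 7 starts at roll index 11: roll=10 (strike), consumes 1 roll
Frame 8 starts at roll index 12: roll=10 (strike), consumes 1 roll
Frame 9 starts at roll index 13: rolls=7,3 (sum=10), consumes 2 rolls
Frame 10 starts at roll index 15: 2 remaining rolls

Answer: 0 2 4 6 8 10 11 12 13 15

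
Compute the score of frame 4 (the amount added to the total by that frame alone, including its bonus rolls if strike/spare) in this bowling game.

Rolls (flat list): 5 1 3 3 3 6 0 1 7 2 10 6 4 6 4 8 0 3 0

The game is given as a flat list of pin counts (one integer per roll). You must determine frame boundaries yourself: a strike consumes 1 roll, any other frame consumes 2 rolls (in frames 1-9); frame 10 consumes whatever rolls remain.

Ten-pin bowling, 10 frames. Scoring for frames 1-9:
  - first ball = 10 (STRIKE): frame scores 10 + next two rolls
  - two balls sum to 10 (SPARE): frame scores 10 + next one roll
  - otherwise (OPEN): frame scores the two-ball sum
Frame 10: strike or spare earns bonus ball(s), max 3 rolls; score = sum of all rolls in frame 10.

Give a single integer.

Frame 1: OPEN (5+1=6). Cumulative: 6
Frame 2: OPEN (3+3=6). Cumulative: 12
Frame 3: OPEN (3+6=9). Cumulative: 21
Frame 4: OPEN (0+1=1). Cumulative: 22
Frame 5: OPEN (7+2=9). Cumulative: 31
Frame 6: STRIKE. 10 + next two rolls (6+4) = 20. Cumulative: 51

Answer: 1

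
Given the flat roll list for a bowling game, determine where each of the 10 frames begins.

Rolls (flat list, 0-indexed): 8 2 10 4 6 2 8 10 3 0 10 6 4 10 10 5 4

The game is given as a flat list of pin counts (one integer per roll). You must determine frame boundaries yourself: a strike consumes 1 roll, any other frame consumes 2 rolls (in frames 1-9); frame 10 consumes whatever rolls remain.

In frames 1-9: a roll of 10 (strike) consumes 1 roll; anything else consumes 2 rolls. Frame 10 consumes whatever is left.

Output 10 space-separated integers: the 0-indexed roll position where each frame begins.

Answer: 0 2 3 5 7 8 10 11 13 14

Derivation:
Frame 1 starts at roll index 0: rolls=8,2 (sum=10), consumes 2 rolls
Frame 2 starts at roll index 2: roll=10 (strike), consumes 1 roll
Frame 3 starts at roll index 3: rolls=4,6 (sum=10), consumes 2 rolls
Frame 4 starts at roll index 5: rolls=2,8 (sum=10), consumes 2 rolls
Frame 5 starts at roll index 7: roll=10 (strike), consumes 1 roll
Frame 6 starts at roll index 8: rolls=3,0 (sum=3), consumes 2 rolls
Frame 7 starts at roll index 10: roll=10 (strike), consumes 1 roll
Frame 8 starts at roll index 11: rolls=6,4 (sum=10), consumes 2 rolls
Frame 9 starts at roll index 13: roll=10 (strike), consumes 1 roll
Frame 10 starts at roll index 14: 3 remaining rolls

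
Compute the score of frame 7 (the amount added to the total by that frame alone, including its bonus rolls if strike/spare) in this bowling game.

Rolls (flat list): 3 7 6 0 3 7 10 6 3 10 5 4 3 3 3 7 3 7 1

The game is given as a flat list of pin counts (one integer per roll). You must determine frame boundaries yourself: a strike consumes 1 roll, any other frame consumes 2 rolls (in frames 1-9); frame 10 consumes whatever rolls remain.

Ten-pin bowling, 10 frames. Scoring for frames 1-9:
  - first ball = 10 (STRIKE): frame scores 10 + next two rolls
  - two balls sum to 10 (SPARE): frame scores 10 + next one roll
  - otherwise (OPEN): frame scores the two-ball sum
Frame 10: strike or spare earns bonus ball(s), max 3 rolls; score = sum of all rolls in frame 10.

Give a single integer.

Answer: 9

Derivation:
Frame 1: SPARE (3+7=10). 10 + next roll (6) = 16. Cumulative: 16
Frame 2: OPEN (6+0=6). Cumulative: 22
Frame 3: SPARE (3+7=10). 10 + next roll (10) = 20. Cumulative: 42
Frame 4: STRIKE. 10 + next two rolls (6+3) = 19. Cumulative: 61
Frame 5: OPEN (6+3=9). Cumulative: 70
Frame 6: STRIKE. 10 + next two rolls (5+4) = 19. Cumulative: 89
Frame 7: OPEN (5+4=9). Cumulative: 98
Frame 8: OPEN (3+3=6). Cumulative: 104
Frame 9: SPARE (3+7=10). 10 + next roll (3) = 13. Cumulative: 117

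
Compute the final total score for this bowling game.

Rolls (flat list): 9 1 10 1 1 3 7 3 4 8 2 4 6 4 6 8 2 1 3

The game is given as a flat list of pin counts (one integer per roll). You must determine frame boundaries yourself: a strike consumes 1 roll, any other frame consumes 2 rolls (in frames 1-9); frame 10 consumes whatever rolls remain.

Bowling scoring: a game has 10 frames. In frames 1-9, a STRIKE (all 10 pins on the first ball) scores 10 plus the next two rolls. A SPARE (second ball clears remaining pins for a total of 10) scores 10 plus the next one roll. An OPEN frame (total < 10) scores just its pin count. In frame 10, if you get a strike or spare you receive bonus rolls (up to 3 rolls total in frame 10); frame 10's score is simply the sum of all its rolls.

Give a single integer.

Frame 1: SPARE (9+1=10). 10 + next roll (10) = 20. Cumulative: 20
Frame 2: STRIKE. 10 + next two rolls (1+1) = 12. Cumulative: 32
Frame 3: OPEN (1+1=2). Cumulative: 34
Frame 4: SPARE (3+7=10). 10 + next roll (3) = 13. Cumulative: 47
Frame 5: OPEN (3+4=7). Cumulative: 54
Frame 6: SPARE (8+2=10). 10 + next roll (4) = 14. Cumulative: 68
Frame 7: SPARE (4+6=10). 10 + next roll (4) = 14. Cumulative: 82
Frame 8: SPARE (4+6=10). 10 + next roll (8) = 18. Cumulative: 100
Frame 9: SPARE (8+2=10). 10 + next roll (1) = 11. Cumulative: 111
Frame 10: OPEN. Sum of all frame-10 rolls (1+3) = 4. Cumulative: 115

Answer: 115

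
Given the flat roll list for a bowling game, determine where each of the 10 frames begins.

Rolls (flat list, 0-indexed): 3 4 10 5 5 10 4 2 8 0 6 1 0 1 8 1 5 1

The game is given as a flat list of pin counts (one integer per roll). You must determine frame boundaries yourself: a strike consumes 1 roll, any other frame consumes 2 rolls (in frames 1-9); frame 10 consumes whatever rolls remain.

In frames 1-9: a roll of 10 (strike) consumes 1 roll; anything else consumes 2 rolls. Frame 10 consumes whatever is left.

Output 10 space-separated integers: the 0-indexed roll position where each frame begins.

Answer: 0 2 3 5 6 8 10 12 14 16

Derivation:
Frame 1 starts at roll index 0: rolls=3,4 (sum=7), consumes 2 rolls
Frame 2 starts at roll index 2: roll=10 (strike), consumes 1 roll
Frame 3 starts at roll index 3: rolls=5,5 (sum=10), consumes 2 rolls
Frame 4 starts at roll index 5: roll=10 (strike), consumes 1 roll
Frame 5 starts at roll index 6: rolls=4,2 (sum=6), consumes 2 rolls
Frame 6 starts at roll index 8: rolls=8,0 (sum=8), consumes 2 rolls
Frame 7 starts at roll index 10: rolls=6,1 (sum=7), consumes 2 rolls
Frame 8 starts at roll index 12: rolls=0,1 (sum=1), consumes 2 rolls
Frame 9 starts at roll index 14: rolls=8,1 (sum=9), consumes 2 rolls
Frame 10 starts at roll index 16: 2 remaining rolls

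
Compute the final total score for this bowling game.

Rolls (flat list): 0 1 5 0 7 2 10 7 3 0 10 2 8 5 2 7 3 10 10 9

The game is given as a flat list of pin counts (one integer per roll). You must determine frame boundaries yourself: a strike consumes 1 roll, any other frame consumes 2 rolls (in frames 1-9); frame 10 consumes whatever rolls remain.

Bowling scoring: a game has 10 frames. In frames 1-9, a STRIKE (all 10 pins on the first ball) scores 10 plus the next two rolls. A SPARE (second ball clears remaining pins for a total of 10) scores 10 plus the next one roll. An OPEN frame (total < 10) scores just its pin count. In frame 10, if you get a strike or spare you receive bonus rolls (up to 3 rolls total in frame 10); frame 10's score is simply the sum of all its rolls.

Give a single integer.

Frame 1: OPEN (0+1=1). Cumulative: 1
Frame 2: OPEN (5+0=5). Cumulative: 6
Frame 3: OPEN (7+2=9). Cumulative: 15
Frame 4: STRIKE. 10 + next two rolls (7+3) = 20. Cumulative: 35
Frame 5: SPARE (7+3=10). 10 + next roll (0) = 10. Cumulative: 45
Frame 6: SPARE (0+10=10). 10 + next roll (2) = 12. Cumulative: 57
Frame 7: SPARE (2+8=10). 10 + next roll (5) = 15. Cumulative: 72
Frame 8: OPEN (5+2=7). Cumulative: 79
Frame 9: SPARE (7+3=10). 10 + next roll (10) = 20. Cumulative: 99
Frame 10: STRIKE. Sum of all frame-10 rolls (10+10+9) = 29. Cumulative: 128

Answer: 128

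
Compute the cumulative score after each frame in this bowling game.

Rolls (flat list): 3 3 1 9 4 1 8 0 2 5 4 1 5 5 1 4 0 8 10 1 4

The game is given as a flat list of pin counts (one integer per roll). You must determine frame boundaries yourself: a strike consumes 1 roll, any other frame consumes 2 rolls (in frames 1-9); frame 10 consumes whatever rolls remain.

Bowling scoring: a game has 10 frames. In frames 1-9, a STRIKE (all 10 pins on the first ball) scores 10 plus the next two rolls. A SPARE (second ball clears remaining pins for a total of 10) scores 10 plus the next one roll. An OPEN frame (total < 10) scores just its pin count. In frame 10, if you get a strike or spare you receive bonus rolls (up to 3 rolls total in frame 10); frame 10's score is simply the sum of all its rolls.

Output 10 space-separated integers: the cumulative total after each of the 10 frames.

Frame 1: OPEN (3+3=6). Cumulative: 6
Frame 2: SPARE (1+9=10). 10 + next roll (4) = 14. Cumulative: 20
Frame 3: OPEN (4+1=5). Cumulative: 25
Frame 4: OPEN (8+0=8). Cumulative: 33
Frame 5: OPEN (2+5=7). Cumulative: 40
Frame 6: OPEN (4+1=5). Cumulative: 45
Frame 7: SPARE (5+5=10). 10 + next roll (1) = 11. Cumulative: 56
Frame 8: OPEN (1+4=5). Cumulative: 61
Frame 9: OPEN (0+8=8). Cumulative: 69
Frame 10: STRIKE. Sum of all frame-10 rolls (10+1+4) = 15. Cumulative: 84

Answer: 6 20 25 33 40 45 56 61 69 84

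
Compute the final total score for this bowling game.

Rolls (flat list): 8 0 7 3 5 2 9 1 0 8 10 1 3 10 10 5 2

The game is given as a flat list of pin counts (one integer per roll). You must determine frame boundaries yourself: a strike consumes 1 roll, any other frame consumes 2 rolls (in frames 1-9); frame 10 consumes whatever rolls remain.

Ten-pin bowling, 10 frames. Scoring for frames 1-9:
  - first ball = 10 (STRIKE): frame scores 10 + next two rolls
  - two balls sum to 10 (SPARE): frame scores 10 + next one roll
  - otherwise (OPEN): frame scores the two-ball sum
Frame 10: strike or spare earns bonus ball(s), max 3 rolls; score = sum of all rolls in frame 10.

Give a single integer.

Answer: 115

Derivation:
Frame 1: OPEN (8+0=8). Cumulative: 8
Frame 2: SPARE (7+3=10). 10 + next roll (5) = 15. Cumulative: 23
Frame 3: OPEN (5+2=7). Cumulative: 30
Frame 4: SPARE (9+1=10). 10 + next roll (0) = 10. Cumulative: 40
Frame 5: OPEN (0+8=8). Cumulative: 48
Frame 6: STRIKE. 10 + next two rolls (1+3) = 14. Cumulative: 62
Frame 7: OPEN (1+3=4). Cumulative: 66
Frame 8: STRIKE. 10 + next two rolls (10+5) = 25. Cumulative: 91
Frame 9: STRIKE. 10 + next two rolls (5+2) = 17. Cumulative: 108
Frame 10: OPEN. Sum of all frame-10 rolls (5+2) = 7. Cumulative: 115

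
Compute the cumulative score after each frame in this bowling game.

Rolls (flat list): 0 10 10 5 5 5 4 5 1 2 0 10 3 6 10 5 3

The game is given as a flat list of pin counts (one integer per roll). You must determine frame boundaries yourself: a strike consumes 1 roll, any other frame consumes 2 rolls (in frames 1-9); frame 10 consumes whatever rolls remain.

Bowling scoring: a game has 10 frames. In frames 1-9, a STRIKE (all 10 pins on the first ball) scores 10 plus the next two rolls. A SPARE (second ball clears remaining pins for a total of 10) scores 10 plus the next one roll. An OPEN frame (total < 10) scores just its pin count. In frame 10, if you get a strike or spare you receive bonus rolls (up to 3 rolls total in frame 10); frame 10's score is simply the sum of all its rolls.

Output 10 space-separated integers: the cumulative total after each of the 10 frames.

Answer: 20 40 55 64 70 72 91 100 118 126

Derivation:
Frame 1: SPARE (0+10=10). 10 + next roll (10) = 20. Cumulative: 20
Frame 2: STRIKE. 10 + next two rolls (5+5) = 20. Cumulative: 40
Frame 3: SPARE (5+5=10). 10 + next roll (5) = 15. Cumulative: 55
Frame 4: OPEN (5+4=9). Cumulative: 64
Frame 5: OPEN (5+1=6). Cumulative: 70
Frame 6: OPEN (2+0=2). Cumulative: 72
Frame 7: STRIKE. 10 + next two rolls (3+6) = 19. Cumulative: 91
Frame 8: OPEN (3+6=9). Cumulative: 100
Frame 9: STRIKE. 10 + next two rolls (5+3) = 18. Cumulative: 118
Frame 10: OPEN. Sum of all frame-10 rolls (5+3) = 8. Cumulative: 126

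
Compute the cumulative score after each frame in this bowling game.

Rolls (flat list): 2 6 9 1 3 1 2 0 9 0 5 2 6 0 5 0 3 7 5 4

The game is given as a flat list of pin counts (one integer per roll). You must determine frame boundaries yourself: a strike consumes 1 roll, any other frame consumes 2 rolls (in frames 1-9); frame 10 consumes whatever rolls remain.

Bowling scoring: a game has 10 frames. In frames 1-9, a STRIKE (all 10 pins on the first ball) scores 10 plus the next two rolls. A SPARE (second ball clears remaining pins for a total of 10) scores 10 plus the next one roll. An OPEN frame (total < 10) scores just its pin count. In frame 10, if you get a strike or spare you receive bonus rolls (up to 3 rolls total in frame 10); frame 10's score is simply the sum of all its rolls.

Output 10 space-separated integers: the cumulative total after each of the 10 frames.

Frame 1: OPEN (2+6=8). Cumulative: 8
Frame 2: SPARE (9+1=10). 10 + next roll (3) = 13. Cumulative: 21
Frame 3: OPEN (3+1=4). Cumulative: 25
Frame 4: OPEN (2+0=2). Cumulative: 27
Frame 5: OPEN (9+0=9). Cumulative: 36
Frame 6: OPEN (5+2=7). Cumulative: 43
Frame 7: OPEN (6+0=6). Cumulative: 49
Frame 8: OPEN (5+0=5). Cumulative: 54
Frame 9: SPARE (3+7=10). 10 + next roll (5) = 15. Cumulative: 69
Frame 10: OPEN. Sum of all frame-10 rolls (5+4) = 9. Cumulative: 78

Answer: 8 21 25 27 36 43 49 54 69 78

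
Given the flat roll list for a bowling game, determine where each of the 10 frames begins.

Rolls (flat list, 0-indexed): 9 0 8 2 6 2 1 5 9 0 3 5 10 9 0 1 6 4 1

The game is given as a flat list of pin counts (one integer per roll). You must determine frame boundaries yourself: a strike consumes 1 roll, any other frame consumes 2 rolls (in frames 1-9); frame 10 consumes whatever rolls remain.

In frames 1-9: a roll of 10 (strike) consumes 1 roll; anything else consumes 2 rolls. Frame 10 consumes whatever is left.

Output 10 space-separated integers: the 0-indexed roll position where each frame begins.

Frame 1 starts at roll index 0: rolls=9,0 (sum=9), consumes 2 rolls
Frame 2 starts at roll index 2: rolls=8,2 (sum=10), consumes 2 rolls
Frame 3 starts at roll index 4: rolls=6,2 (sum=8), consumes 2 rolls
Frame 4 starts at roll index 6: rolls=1,5 (sum=6), consumes 2 rolls
Frame 5 starts at roll index 8: rolls=9,0 (sum=9), consumes 2 rolls
Frame 6 starts at roll index 10: rolls=3,5 (sum=8), consumes 2 rolls
Frame 7 starts at roll index 12: roll=10 (strike), consumes 1 roll
Frame 8 starts at roll index 13: rolls=9,0 (sum=9), consumes 2 rolls
Frame 9 starts at roll index 15: rolls=1,6 (sum=7), consumes 2 rolls
Frame 10 starts at roll index 17: 2 remaining rolls

Answer: 0 2 4 6 8 10 12 13 15 17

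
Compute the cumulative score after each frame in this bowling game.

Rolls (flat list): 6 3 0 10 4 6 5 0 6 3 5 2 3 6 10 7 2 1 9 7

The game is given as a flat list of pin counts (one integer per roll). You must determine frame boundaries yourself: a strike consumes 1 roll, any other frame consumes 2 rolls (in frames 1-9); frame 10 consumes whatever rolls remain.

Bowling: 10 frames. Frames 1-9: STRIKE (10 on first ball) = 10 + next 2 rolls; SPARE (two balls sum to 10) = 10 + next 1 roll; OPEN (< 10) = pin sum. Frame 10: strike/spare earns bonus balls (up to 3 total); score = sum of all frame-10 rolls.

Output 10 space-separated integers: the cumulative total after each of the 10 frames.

Answer: 9 23 38 43 52 59 68 87 96 113

Derivation:
Frame 1: OPEN (6+3=9). Cumulative: 9
Frame 2: SPARE (0+10=10). 10 + next roll (4) = 14. Cumulative: 23
Frame 3: SPARE (4+6=10). 10 + next roll (5) = 15. Cumulative: 38
Frame 4: OPEN (5+0=5). Cumulative: 43
Frame 5: OPEN (6+3=9). Cumulative: 52
Frame 6: OPEN (5+2=7). Cumulative: 59
Frame 7: OPEN (3+6=9). Cumulative: 68
Frame 8: STRIKE. 10 + next two rolls (7+2) = 19. Cumulative: 87
Frame 9: OPEN (7+2=9). Cumulative: 96
Frame 10: SPARE. Sum of all frame-10 rolls (1+9+7) = 17. Cumulative: 113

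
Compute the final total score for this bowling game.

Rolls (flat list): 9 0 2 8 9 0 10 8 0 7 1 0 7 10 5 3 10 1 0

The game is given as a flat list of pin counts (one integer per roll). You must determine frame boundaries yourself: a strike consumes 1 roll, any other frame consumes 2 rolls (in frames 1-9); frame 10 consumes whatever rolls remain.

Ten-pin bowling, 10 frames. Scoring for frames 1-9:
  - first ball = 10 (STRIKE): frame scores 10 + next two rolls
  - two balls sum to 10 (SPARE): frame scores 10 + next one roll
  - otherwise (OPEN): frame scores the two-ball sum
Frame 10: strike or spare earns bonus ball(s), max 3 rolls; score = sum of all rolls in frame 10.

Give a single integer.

Frame 1: OPEN (9+0=9). Cumulative: 9
Frame 2: SPARE (2+8=10). 10 + next roll (9) = 19. Cumulative: 28
Frame 3: OPEN (9+0=9). Cumulative: 37
Frame 4: STRIKE. 10 + next two rolls (8+0) = 18. Cumulative: 55
Frame 5: OPEN (8+0=8). Cumulative: 63
Frame 6: OPEN (7+1=8). Cumulative: 71
Frame 7: OPEN (0+7=7). Cumulative: 78
Frame 8: STRIKE. 10 + next two rolls (5+3) = 18. Cumulative: 96
Frame 9: OPEN (5+3=8). Cumulative: 104
Frame 10: STRIKE. Sum of all frame-10 rolls (10+1+0) = 11. Cumulative: 115

Answer: 115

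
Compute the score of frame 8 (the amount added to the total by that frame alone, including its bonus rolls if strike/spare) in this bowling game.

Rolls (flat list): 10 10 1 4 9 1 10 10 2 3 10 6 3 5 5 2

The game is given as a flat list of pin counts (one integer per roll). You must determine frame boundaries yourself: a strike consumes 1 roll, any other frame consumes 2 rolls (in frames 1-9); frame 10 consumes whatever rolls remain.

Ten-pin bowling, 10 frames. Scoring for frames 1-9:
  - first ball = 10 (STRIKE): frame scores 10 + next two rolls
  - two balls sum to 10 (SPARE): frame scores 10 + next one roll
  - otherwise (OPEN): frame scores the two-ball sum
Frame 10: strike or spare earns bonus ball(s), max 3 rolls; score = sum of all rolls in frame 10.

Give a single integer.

Answer: 19

Derivation:
Frame 1: STRIKE. 10 + next two rolls (10+1) = 21. Cumulative: 21
Frame 2: STRIKE. 10 + next two rolls (1+4) = 15. Cumulative: 36
Frame 3: OPEN (1+4=5). Cumulative: 41
Frame 4: SPARE (9+1=10). 10 + next roll (10) = 20. Cumulative: 61
Frame 5: STRIKE. 10 + next two rolls (10+2) = 22. Cumulative: 83
Frame 6: STRIKE. 10 + next two rolls (2+3) = 15. Cumulative: 98
Frame 7: OPEN (2+3=5). Cumulative: 103
Frame 8: STRIKE. 10 + next two rolls (6+3) = 19. Cumulative: 122
Frame 9: OPEN (6+3=9). Cumulative: 131
Frame 10: SPARE. Sum of all frame-10 rolls (5+5+2) = 12. Cumulative: 143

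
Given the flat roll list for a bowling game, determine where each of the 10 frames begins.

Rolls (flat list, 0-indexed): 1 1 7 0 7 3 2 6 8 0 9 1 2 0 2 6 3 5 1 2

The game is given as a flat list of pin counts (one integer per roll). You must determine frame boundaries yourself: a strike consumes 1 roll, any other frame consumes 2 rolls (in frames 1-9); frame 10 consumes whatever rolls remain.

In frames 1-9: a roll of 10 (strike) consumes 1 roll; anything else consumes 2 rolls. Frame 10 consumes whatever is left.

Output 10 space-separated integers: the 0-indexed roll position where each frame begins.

Answer: 0 2 4 6 8 10 12 14 16 18

Derivation:
Frame 1 starts at roll index 0: rolls=1,1 (sum=2), consumes 2 rolls
Frame 2 starts at roll index 2: rolls=7,0 (sum=7), consumes 2 rolls
Frame 3 starts at roll index 4: rolls=7,3 (sum=10), consumes 2 rolls
Frame 4 starts at roll index 6: rolls=2,6 (sum=8), consumes 2 rolls
Frame 5 starts at roll index 8: rolls=8,0 (sum=8), consumes 2 rolls
Frame 6 starts at roll index 10: rolls=9,1 (sum=10), consumes 2 rolls
Frame 7 starts at roll index 12: rolls=2,0 (sum=2), consumes 2 rolls
Frame 8 starts at roll index 14: rolls=2,6 (sum=8), consumes 2 rolls
Frame 9 starts at roll index 16: rolls=3,5 (sum=8), consumes 2 rolls
Frame 10 starts at roll index 18: 2 remaining rolls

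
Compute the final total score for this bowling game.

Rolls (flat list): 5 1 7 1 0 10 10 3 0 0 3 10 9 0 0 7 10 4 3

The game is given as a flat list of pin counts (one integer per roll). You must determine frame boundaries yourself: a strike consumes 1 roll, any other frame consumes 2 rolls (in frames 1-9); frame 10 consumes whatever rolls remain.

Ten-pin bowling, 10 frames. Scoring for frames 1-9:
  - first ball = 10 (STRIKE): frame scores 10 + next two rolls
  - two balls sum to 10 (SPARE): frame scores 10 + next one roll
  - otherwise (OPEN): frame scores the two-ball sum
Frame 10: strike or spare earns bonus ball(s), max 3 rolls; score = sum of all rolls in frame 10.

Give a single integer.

Answer: 105

Derivation:
Frame 1: OPEN (5+1=6). Cumulative: 6
Frame 2: OPEN (7+1=8). Cumulative: 14
Frame 3: SPARE (0+10=10). 10 + next roll (10) = 20. Cumulative: 34
Frame 4: STRIKE. 10 + next two rolls (3+0) = 13. Cumulative: 47
Frame 5: OPEN (3+0=3). Cumulative: 50
Frame 6: OPEN (0+3=3). Cumulative: 53
Frame 7: STRIKE. 10 + next two rolls (9+0) = 19. Cumulative: 72
Frame 8: OPEN (9+0=9). Cumulative: 81
Frame 9: OPEN (0+7=7). Cumulative: 88
Frame 10: STRIKE. Sum of all frame-10 rolls (10+4+3) = 17. Cumulative: 105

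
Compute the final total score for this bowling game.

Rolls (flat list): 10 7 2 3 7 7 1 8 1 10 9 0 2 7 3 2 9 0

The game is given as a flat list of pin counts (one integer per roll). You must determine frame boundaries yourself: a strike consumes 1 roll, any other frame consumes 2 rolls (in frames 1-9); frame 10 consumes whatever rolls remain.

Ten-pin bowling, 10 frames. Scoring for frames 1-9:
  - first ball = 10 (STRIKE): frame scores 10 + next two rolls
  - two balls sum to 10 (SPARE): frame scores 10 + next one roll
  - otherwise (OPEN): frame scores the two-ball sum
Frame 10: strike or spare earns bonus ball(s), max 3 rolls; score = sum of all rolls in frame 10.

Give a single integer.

Frame 1: STRIKE. 10 + next two rolls (7+2) = 19. Cumulative: 19
Frame 2: OPEN (7+2=9). Cumulative: 28
Frame 3: SPARE (3+7=10). 10 + next roll (7) = 17. Cumulative: 45
Frame 4: OPEN (7+1=8). Cumulative: 53
Frame 5: OPEN (8+1=9). Cumulative: 62
Frame 6: STRIKE. 10 + next two rolls (9+0) = 19. Cumulative: 81
Frame 7: OPEN (9+0=9). Cumulative: 90
Frame 8: OPEN (2+7=9). Cumulative: 99
Frame 9: OPEN (3+2=5). Cumulative: 104
Frame 10: OPEN. Sum of all frame-10 rolls (9+0) = 9. Cumulative: 113

Answer: 113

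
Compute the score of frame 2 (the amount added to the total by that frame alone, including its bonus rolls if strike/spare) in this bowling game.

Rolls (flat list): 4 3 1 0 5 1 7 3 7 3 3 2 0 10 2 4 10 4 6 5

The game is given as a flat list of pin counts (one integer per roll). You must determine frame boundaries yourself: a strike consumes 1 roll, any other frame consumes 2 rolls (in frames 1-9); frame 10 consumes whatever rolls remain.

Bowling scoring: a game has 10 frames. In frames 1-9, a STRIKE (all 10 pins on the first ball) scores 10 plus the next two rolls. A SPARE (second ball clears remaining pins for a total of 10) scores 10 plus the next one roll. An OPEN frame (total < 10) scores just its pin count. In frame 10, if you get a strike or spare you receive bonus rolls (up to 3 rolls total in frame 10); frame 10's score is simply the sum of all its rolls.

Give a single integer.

Answer: 1

Derivation:
Frame 1: OPEN (4+3=7). Cumulative: 7
Frame 2: OPEN (1+0=1). Cumulative: 8
Frame 3: OPEN (5+1=6). Cumulative: 14
Frame 4: SPARE (7+3=10). 10 + next roll (7) = 17. Cumulative: 31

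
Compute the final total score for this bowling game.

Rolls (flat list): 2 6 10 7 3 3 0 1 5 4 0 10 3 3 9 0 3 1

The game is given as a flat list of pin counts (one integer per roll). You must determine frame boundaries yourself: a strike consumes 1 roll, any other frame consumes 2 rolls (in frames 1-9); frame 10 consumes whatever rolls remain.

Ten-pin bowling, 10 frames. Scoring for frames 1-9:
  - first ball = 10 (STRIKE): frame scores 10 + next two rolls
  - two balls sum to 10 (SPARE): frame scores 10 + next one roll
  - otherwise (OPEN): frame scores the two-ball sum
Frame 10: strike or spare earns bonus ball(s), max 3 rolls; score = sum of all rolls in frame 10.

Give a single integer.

Answer: 89

Derivation:
Frame 1: OPEN (2+6=8). Cumulative: 8
Frame 2: STRIKE. 10 + next two rolls (7+3) = 20. Cumulative: 28
Frame 3: SPARE (7+3=10). 10 + next roll (3) = 13. Cumulative: 41
Frame 4: OPEN (3+0=3). Cumulative: 44
Frame 5: OPEN (1+5=6). Cumulative: 50
Frame 6: OPEN (4+0=4). Cumulative: 54
Frame 7: STRIKE. 10 + next two rolls (3+3) = 16. Cumulative: 70
Frame 8: OPEN (3+3=6). Cumulative: 76
Frame 9: OPEN (9+0=9). Cumulative: 85
Frame 10: OPEN. Sum of all frame-10 rolls (3+1) = 4. Cumulative: 89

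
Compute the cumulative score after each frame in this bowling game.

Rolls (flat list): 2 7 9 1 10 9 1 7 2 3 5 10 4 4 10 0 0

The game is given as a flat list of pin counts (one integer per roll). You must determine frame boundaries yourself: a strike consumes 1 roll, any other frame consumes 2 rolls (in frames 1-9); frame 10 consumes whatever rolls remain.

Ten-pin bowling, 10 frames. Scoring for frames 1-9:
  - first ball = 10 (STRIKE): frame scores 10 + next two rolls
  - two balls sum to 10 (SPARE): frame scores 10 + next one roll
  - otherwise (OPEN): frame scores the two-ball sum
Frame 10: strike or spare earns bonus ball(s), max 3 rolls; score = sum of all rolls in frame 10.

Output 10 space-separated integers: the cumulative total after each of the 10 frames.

Answer: 9 29 49 66 75 83 101 109 119 119

Derivation:
Frame 1: OPEN (2+7=9). Cumulative: 9
Frame 2: SPARE (9+1=10). 10 + next roll (10) = 20. Cumulative: 29
Frame 3: STRIKE. 10 + next two rolls (9+1) = 20. Cumulative: 49
Frame 4: SPARE (9+1=10). 10 + next roll (7) = 17. Cumulative: 66
Frame 5: OPEN (7+2=9). Cumulative: 75
Frame 6: OPEN (3+5=8). Cumulative: 83
Frame 7: STRIKE. 10 + next two rolls (4+4) = 18. Cumulative: 101
Frame 8: OPEN (4+4=8). Cumulative: 109
Frame 9: STRIKE. 10 + next two rolls (0+0) = 10. Cumulative: 119
Frame 10: OPEN. Sum of all frame-10 rolls (0+0) = 0. Cumulative: 119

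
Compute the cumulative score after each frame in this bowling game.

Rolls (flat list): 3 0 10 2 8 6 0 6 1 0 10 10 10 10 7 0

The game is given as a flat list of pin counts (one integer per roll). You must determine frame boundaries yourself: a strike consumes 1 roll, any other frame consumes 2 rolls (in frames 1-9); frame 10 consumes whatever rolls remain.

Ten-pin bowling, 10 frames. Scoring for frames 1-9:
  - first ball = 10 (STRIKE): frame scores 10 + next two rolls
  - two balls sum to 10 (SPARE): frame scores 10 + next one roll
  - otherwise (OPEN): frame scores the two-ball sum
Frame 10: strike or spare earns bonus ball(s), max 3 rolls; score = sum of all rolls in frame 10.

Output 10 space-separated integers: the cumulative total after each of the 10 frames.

Answer: 3 23 39 45 52 72 102 129 146 153

Derivation:
Frame 1: OPEN (3+0=3). Cumulative: 3
Frame 2: STRIKE. 10 + next two rolls (2+8) = 20. Cumulative: 23
Frame 3: SPARE (2+8=10). 10 + next roll (6) = 16. Cumulative: 39
Frame 4: OPEN (6+0=6). Cumulative: 45
Frame 5: OPEN (6+1=7). Cumulative: 52
Frame 6: SPARE (0+10=10). 10 + next roll (10) = 20. Cumulative: 72
Frame 7: STRIKE. 10 + next two rolls (10+10) = 30. Cumulative: 102
Frame 8: STRIKE. 10 + next two rolls (10+7) = 27. Cumulative: 129
Frame 9: STRIKE. 10 + next two rolls (7+0) = 17. Cumulative: 146
Frame 10: OPEN. Sum of all frame-10 rolls (7+0) = 7. Cumulative: 153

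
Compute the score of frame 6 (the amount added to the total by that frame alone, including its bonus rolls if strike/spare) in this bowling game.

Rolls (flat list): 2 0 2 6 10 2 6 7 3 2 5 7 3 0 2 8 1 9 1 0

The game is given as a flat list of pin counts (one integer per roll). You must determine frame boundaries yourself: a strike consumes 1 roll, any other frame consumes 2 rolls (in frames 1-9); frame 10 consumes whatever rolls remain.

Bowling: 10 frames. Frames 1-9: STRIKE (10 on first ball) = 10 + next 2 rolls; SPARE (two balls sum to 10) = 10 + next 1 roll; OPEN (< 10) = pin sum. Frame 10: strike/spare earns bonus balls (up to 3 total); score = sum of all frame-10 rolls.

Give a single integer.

Frame 1: OPEN (2+0=2). Cumulative: 2
Frame 2: OPEN (2+6=8). Cumulative: 10
Frame 3: STRIKE. 10 + next two rolls (2+6) = 18. Cumulative: 28
Frame 4: OPEN (2+6=8). Cumulative: 36
Frame 5: SPARE (7+3=10). 10 + next roll (2) = 12. Cumulative: 48
Frame 6: OPEN (2+5=7). Cumulative: 55
Frame 7: SPARE (7+3=10). 10 + next roll (0) = 10. Cumulative: 65
Frame 8: OPEN (0+2=2). Cumulative: 67

Answer: 7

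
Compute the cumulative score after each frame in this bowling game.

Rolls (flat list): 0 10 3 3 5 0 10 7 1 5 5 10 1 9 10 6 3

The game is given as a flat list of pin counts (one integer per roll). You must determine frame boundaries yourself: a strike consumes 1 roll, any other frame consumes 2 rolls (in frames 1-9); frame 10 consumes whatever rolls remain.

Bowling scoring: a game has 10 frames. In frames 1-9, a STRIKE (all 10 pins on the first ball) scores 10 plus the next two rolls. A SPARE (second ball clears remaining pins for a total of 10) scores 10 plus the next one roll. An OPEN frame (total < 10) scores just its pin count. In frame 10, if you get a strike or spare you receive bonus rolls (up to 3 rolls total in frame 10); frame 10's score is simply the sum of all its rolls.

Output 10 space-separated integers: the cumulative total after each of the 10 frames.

Frame 1: SPARE (0+10=10). 10 + next roll (3) = 13. Cumulative: 13
Frame 2: OPEN (3+3=6). Cumulative: 19
Frame 3: OPEN (5+0=5). Cumulative: 24
Frame 4: STRIKE. 10 + next two rolls (7+1) = 18. Cumulative: 42
Frame 5: OPEN (7+1=8). Cumulative: 50
Frame 6: SPARE (5+5=10). 10 + next roll (10) = 20. Cumulative: 70
Frame 7: STRIKE. 10 + next two rolls (1+9) = 20. Cumulative: 90
Frame 8: SPARE (1+9=10). 10 + next roll (10) = 20. Cumulative: 110
Frame 9: STRIKE. 10 + next two rolls (6+3) = 19. Cumulative: 129
Frame 10: OPEN. Sum of all frame-10 rolls (6+3) = 9. Cumulative: 138

Answer: 13 19 24 42 50 70 90 110 129 138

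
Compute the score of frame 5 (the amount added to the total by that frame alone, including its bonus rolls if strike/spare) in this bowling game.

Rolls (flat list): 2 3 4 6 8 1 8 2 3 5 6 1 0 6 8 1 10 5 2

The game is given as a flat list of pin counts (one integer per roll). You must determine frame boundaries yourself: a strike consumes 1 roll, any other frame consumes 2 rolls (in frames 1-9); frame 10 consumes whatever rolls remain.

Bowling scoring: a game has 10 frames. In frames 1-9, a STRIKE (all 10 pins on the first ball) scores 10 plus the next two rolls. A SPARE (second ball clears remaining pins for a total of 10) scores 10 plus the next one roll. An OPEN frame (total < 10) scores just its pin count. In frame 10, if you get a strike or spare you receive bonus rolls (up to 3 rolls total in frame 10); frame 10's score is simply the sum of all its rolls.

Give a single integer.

Frame 1: OPEN (2+3=5). Cumulative: 5
Frame 2: SPARE (4+6=10). 10 + next roll (8) = 18. Cumulative: 23
Frame 3: OPEN (8+1=9). Cumulative: 32
Frame 4: SPARE (8+2=10). 10 + next roll (3) = 13. Cumulative: 45
Frame 5: OPEN (3+5=8). Cumulative: 53
Frame 6: OPEN (6+1=7). Cumulative: 60
Frame 7: OPEN (0+6=6). Cumulative: 66

Answer: 8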